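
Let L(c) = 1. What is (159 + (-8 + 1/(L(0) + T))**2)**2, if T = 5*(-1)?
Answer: 13198689/256 ≈ 51557.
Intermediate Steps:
T = -5
(159 + (-8 + 1/(L(0) + T))**2)**2 = (159 + (-8 + 1/(1 - 5))**2)**2 = (159 + (-8 + 1/(-4))**2)**2 = (159 + (-8 - 1/4)**2)**2 = (159 + (-33/4)**2)**2 = (159 + 1089/16)**2 = (3633/16)**2 = 13198689/256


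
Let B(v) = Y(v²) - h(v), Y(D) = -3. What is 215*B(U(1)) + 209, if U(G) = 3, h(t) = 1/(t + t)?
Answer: -2831/6 ≈ -471.83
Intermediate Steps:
h(t) = 1/(2*t)
B(v) = -3 - 1/(2*v)
215*B(U(1)) + 209 = 215*(-3 - ½/3) + 209 = 215*(-3 - ½*⅓) + 209 = 215*(-3 - ⅙) + 209 = 215*(-19/6) + 209 = -4085/6 + 209 = -2831/6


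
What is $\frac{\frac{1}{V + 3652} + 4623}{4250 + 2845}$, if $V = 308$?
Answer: $\frac{18307081}{28096200} \approx 0.65159$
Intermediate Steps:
$\frac{\frac{1}{V + 3652} + 4623}{4250 + 2845} = \frac{\frac{1}{308 + 3652} + 4623}{4250 + 2845} = \frac{\frac{1}{3960} + 4623}{7095} = \left(\frac{1}{3960} + 4623\right) \frac{1}{7095} = \frac{18307081}{3960} \cdot \frac{1}{7095} = \frac{18307081}{28096200}$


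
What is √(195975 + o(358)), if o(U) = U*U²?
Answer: √46078687 ≈ 6788.1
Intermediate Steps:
o(U) = U³
√(195975 + o(358)) = √(195975 + 358³) = √(195975 + 45882712) = √46078687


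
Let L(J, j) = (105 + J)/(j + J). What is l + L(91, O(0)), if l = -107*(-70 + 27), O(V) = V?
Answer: 59841/13 ≈ 4603.2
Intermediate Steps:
l = 4601 (l = -107*(-43) = 4601)
L(J, j) = (105 + J)/(J + j)
l + L(91, O(0)) = 4601 + (105 + 91)/(91 + 0) = 4601 + 196/91 = 4601 + (1/91)*196 = 4601 + 28/13 = 59841/13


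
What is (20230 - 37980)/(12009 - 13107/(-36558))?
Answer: -216301500/146346043 ≈ -1.4780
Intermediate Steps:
(20230 - 37980)/(12009 - 13107/(-36558)) = -17750/(12009 - 13107*(-1/36558)) = -17750/(12009 + 4369/12186) = -17750/146346043/12186 = -17750*12186/146346043 = -216301500/146346043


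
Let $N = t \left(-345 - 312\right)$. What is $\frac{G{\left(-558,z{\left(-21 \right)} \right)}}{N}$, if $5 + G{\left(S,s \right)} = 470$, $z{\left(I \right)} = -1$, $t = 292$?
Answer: $- \frac{155}{63948} \approx -0.0024238$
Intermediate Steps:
$N = -191844$ ($N = 292 \left(-345 - 312\right) = 292 \left(-657\right) = -191844$)
$G{\left(S,s \right)} = 465$ ($G{\left(S,s \right)} = -5 + 470 = 465$)
$\frac{G{\left(-558,z{\left(-21 \right)} \right)}}{N} = \frac{465}{-191844} = 465 \left(- \frac{1}{191844}\right) = - \frac{155}{63948}$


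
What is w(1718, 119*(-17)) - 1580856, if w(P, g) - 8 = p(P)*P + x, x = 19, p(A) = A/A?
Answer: -1579111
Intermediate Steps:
p(A) = 1
w(P, g) = 27 + P (w(P, g) = 8 + (1*P + 19) = 8 + (P + 19) = 8 + (19 + P) = 27 + P)
w(1718, 119*(-17)) - 1580856 = (27 + 1718) - 1580856 = 1745 - 1580856 = -1579111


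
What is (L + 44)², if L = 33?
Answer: 5929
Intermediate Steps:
(L + 44)² = (33 + 44)² = 77² = 5929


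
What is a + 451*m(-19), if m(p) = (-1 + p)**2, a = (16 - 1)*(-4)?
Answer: 180340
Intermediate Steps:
a = -60 (a = 15*(-4) = -60)
a + 451*m(-19) = -60 + 451*(-1 - 19)**2 = -60 + 451*(-20)**2 = -60 + 451*400 = -60 + 180400 = 180340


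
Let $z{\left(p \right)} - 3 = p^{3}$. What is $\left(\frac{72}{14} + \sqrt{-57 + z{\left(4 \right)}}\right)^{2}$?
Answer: $\frac{1786}{49} + \frac{72 \sqrt{10}}{7} \approx 68.975$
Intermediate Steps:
$z{\left(p \right)} = 3 + p^{3}$
$\left(\frac{72}{14} + \sqrt{-57 + z{\left(4 \right)}}\right)^{2} = \left(\frac{72}{14} + \sqrt{-57 + \left(3 + 4^{3}\right)}\right)^{2} = \left(72 \cdot \frac{1}{14} + \sqrt{-57 + \left(3 + 64\right)}\right)^{2} = \left(\frac{36}{7} + \sqrt{-57 + 67}\right)^{2} = \left(\frac{36}{7} + \sqrt{10}\right)^{2}$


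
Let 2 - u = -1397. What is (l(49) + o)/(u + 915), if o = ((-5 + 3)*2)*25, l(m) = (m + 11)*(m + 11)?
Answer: 1750/1157 ≈ 1.5125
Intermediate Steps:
u = 1399 (u = 2 - 1*(-1397) = 2 + 1397 = 1399)
l(m) = (11 + m)**2 (l(m) = (11 + m)*(11 + m) = (11 + m)**2)
o = -100 (o = -2*2*25 = -4*25 = -100)
(l(49) + o)/(u + 915) = ((11 + 49)**2 - 100)/(1399 + 915) = (60**2 - 100)/2314 = (3600 - 100)*(1/2314) = 3500*(1/2314) = 1750/1157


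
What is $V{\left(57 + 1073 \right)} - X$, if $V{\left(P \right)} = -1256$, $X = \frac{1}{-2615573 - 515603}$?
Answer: $- \frac{3932757055}{3131176} \approx -1256.0$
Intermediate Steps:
$X = - \frac{1}{3131176}$ ($X = \frac{1}{-3131176} = - \frac{1}{3131176} \approx -3.1937 \cdot 10^{-7}$)
$V{\left(57 + 1073 \right)} - X = -1256 - - \frac{1}{3131176} = -1256 + \frac{1}{3131176} = - \frac{3932757055}{3131176}$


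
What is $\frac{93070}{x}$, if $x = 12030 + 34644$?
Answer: $\frac{46535}{23337} \approx 1.994$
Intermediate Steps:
$x = 46674$
$\frac{93070}{x} = \frac{93070}{46674} = 93070 \cdot \frac{1}{46674} = \frac{46535}{23337}$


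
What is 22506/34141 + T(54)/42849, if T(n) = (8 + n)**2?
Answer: 1095597598/1462907709 ≈ 0.74892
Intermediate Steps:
22506/34141 + T(54)/42849 = 22506/34141 + (8 + 54)**2/42849 = 22506*(1/34141) + 62**2*(1/42849) = 22506/34141 + 3844*(1/42849) = 22506/34141 + 3844/42849 = 1095597598/1462907709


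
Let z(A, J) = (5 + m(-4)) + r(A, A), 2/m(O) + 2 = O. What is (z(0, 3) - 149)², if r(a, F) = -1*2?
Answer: 192721/9 ≈ 21413.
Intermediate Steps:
r(a, F) = -2
m(O) = 2/(-2 + O)
z(A, J) = 8/3 (z(A, J) = (5 + 2/(-2 - 4)) - 2 = (5 + 2/(-6)) - 2 = (5 + 2*(-⅙)) - 2 = (5 - ⅓) - 2 = 14/3 - 2 = 8/3)
(z(0, 3) - 149)² = (8/3 - 149)² = (-439/3)² = 192721/9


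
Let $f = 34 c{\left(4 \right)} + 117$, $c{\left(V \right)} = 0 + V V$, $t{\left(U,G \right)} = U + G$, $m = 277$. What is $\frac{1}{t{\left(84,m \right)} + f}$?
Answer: $\frac{1}{1022} \approx 0.00097847$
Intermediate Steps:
$t{\left(U,G \right)} = G + U$
$c{\left(V \right)} = V^{2}$ ($c{\left(V \right)} = 0 + V^{2} = V^{2}$)
$f = 661$ ($f = 34 \cdot 4^{2} + 117 = 34 \cdot 16 + 117 = 544 + 117 = 661$)
$\frac{1}{t{\left(84,m \right)} + f} = \frac{1}{\left(277 + 84\right) + 661} = \frac{1}{361 + 661} = \frac{1}{1022}$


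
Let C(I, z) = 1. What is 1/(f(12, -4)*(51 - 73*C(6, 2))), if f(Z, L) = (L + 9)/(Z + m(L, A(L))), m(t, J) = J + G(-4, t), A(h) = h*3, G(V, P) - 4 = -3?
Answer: -1/110 ≈ -0.0090909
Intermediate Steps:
G(V, P) = 1 (G(V, P) = 4 - 3 = 1)
A(h) = 3*h
m(t, J) = 1 + J (m(t, J) = J + 1 = 1 + J)
f(Z, L) = (9 + L)/(1 + Z + 3*L) (f(Z, L) = (L + 9)/(Z + (1 + 3*L)) = (9 + L)/(1 + Z + 3*L))
1/(f(12, -4)*(51 - 73*C(6, 2))) = 1/(((9 - 4)/(1 + 12 + 3*(-4)))*(51 - 73*1)) = 1/((5/(1 + 12 - 12))*(51 - 73)) = 1/((5/1)*(-22)) = 1/((1*5)*(-22)) = 1/(5*(-22)) = 1/(-110) = -1/110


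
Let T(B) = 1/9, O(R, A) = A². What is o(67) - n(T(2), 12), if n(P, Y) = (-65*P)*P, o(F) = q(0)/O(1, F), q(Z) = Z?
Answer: 65/81 ≈ 0.80247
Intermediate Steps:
T(B) = ⅑
o(F) = 0 (o(F) = 0/(F²) = 0/F² = 0)
n(P, Y) = -65*P²
o(67) - n(T(2), 12) = 0 - (-65)*(⅑)² = 0 - (-65)/81 = 0 - 1*(-65/81) = 0 + 65/81 = 65/81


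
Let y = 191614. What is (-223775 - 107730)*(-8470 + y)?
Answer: -60713151720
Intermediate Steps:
(-223775 - 107730)*(-8470 + y) = (-223775 - 107730)*(-8470 + 191614) = -331505*183144 = -60713151720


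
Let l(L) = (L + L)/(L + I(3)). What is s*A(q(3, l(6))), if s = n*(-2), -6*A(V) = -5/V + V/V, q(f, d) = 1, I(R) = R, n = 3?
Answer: -4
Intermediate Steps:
l(L) = 2*L/(3 + L) (l(L) = (L + L)/(L + 3) = (2*L)/(3 + L) = 2*L/(3 + L))
A(V) = -⅙ + 5/(6*V) (A(V) = -(-5/V + V/V)/6 = -(-5/V + 1)/6 = -(1 - 5/V)/6 = -⅙ + 5/(6*V))
s = -6 (s = 3*(-2) = -6)
s*A(q(3, l(6))) = -(5 - 1*1)/1 = -(5 - 1) = -4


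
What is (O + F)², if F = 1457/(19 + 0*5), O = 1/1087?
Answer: 2508352753284/426546409 ≈ 5880.6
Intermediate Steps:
O = 1/1087 ≈ 0.00091996
F = 1457/19 (F = 1457/(19 + 0) = 1457/19 ≈ 76.684)
(O + F)² = (1/1087 + 1457/19)² = (1583778/20653)² = 2508352753284/426546409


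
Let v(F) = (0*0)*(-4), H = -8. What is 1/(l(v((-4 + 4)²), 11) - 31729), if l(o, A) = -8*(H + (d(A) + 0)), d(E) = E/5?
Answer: -5/158413 ≈ -3.1563e-5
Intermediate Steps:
d(E) = E/5 (d(E) = E*(⅕) = E/5)
v(F) = 0 (v(F) = 0*(-4) = 0)
l(o, A) = 64 - 8*A/5 (l(o, A) = -8*(-8 + (A/5 + 0)) = -8*(-8 + A/5) = 64 - 8*A/5)
1/(l(v((-4 + 4)²), 11) - 31729) = 1/((64 - 8/5*11) - 31729) = 1/((64 - 88/5) - 31729) = 1/(232/5 - 31729) = 1/(-158413/5) = -5/158413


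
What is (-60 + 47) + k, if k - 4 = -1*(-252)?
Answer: 243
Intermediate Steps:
k = 256 (k = 4 - 1*(-252) = 4 + 252 = 256)
(-60 + 47) + k = (-60 + 47) + 256 = -13 + 256 = 243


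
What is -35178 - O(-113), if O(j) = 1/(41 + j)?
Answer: -2532815/72 ≈ -35178.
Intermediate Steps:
-35178 - O(-113) = -35178 - 1/(41 - 113) = -35178 - 1/(-72) = -35178 - 1*(-1/72) = -35178 + 1/72 = -2532815/72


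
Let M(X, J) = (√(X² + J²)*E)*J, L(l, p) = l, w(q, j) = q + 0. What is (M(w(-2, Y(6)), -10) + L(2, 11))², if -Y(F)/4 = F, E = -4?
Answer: 166404 + 320*√26 ≈ 1.6804e+5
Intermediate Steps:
Y(F) = -4*F
w(q, j) = q
M(X, J) = -4*J*√(J² + X²) (M(X, J) = (√(X² + J²)*(-4))*J = (√(J² + X²)*(-4))*J = (-4*√(J² + X²))*J = -4*J*√(J² + X²))
(M(w(-2, Y(6)), -10) + L(2, 11))² = (-4*(-10)*√((-10)² + (-2)²) + 2)² = (-4*(-10)*√(100 + 4) + 2)² = (-4*(-10)*√104 + 2)² = (-4*(-10)*2*√26 + 2)² = (80*√26 + 2)² = (2 + 80*√26)²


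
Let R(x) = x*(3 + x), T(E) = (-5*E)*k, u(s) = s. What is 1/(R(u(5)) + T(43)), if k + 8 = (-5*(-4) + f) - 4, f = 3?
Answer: -1/2325 ≈ -0.00043011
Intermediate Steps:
k = 11 (k = -8 + ((-5*(-4) + 3) - 4) = -8 + ((20 + 3) - 4) = -8 + (23 - 4) = -8 + 19 = 11)
T(E) = -55*E (T(E) = -5*E*11 = -55*E)
1/(R(u(5)) + T(43)) = 1/(5*(3 + 5) - 55*43) = 1/(5*8 - 2365) = 1/(40 - 2365) = 1/(-2325) = -1/2325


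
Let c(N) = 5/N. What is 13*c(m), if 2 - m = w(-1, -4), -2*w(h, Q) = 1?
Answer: 26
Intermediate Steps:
w(h, Q) = -½ (w(h, Q) = -½*1 = -½)
m = 5/2 (m = 2 - 1*(-½) = 2 + ½ = 5/2 ≈ 2.5000)
13*c(m) = 13*(5/(5/2)) = 13*(5*(⅖)) = 13*2 = 26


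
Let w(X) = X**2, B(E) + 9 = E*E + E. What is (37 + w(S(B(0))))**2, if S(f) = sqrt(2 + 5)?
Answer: 1936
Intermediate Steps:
B(E) = -9 + E + E**2 (B(E) = -9 + (E*E + E) = -9 + (E**2 + E) = -9 + (E + E**2) = -9 + E + E**2)
S(f) = sqrt(7)
(37 + w(S(B(0))))**2 = (37 + (sqrt(7))**2)**2 = (37 + 7)**2 = 44**2 = 1936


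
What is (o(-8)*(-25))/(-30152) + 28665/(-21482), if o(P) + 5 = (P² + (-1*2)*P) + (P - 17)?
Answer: -209363645/161931316 ≈ -1.2929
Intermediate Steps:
o(P) = -22 + P² - P (o(P) = -5 + ((P² + (-1*2)*P) + (P - 17)) = -5 + ((P² - 2*P) + (-17 + P)) = -5 + (-17 + P² - P) = -22 + P² - P)
(o(-8)*(-25))/(-30152) + 28665/(-21482) = ((-22 + (-8)² - 1*(-8))*(-25))/(-30152) + 28665/(-21482) = ((-22 + 64 + 8)*(-25))*(-1/30152) + 28665*(-1/21482) = (50*(-25))*(-1/30152) - 28665/21482 = -1250*(-1/30152) - 28665/21482 = 625/15076 - 28665/21482 = -209363645/161931316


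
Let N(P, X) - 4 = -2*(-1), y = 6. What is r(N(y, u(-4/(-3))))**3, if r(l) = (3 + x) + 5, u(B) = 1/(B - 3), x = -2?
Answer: 216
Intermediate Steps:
u(B) = 1/(-3 + B)
N(P, X) = 6 (N(P, X) = 4 - 2*(-1) = 4 + 2 = 6)
r(l) = 6 (r(l) = (3 - 2) + 5 = 1 + 5 = 6)
r(N(y, u(-4/(-3))))**3 = 6**3 = 216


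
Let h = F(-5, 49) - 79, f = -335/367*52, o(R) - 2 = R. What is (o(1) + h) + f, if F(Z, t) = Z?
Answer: -47147/367 ≈ -128.47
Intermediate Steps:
o(R) = 2 + R
f = -17420/367 (f = -335*1/367*52 = -335/367*52 = -17420/367 ≈ -47.466)
h = -84 (h = -5 - 79 = -84)
(o(1) + h) + f = ((2 + 1) - 84) - 17420/367 = (3 - 84) - 17420/367 = -81 - 17420/367 = -47147/367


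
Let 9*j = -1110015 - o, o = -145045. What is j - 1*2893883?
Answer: -27009917/9 ≈ -3.0011e+6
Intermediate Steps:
j = -964970/9 (j = (-1110015 - 1*(-145045))/9 = (-1110015 + 145045)/9 = (⅑)*(-964970) = -964970/9 ≈ -1.0722e+5)
j - 1*2893883 = -964970/9 - 1*2893883 = -964970/9 - 2893883 = -27009917/9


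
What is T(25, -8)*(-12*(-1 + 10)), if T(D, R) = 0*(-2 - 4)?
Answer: 0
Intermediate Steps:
T(D, R) = 0 (T(D, R) = 0*(-6) = 0)
T(25, -8)*(-12*(-1 + 10)) = 0*(-12*(-1 + 10)) = 0*(-12*9) = 0*(-108) = 0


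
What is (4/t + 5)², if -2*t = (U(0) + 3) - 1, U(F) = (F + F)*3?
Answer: 1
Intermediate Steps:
U(F) = 6*F (U(F) = (2*F)*3 = 6*F)
t = -1 (t = -((6*0 + 3) - 1)/2 = -((0 + 3) - 1)/2 = -(3 - 1)/2 = -½*2 = -1)
(4/t + 5)² = (4/(-1) + 5)² = (4*(-1) + 5)² = (-4 + 5)² = 1² = 1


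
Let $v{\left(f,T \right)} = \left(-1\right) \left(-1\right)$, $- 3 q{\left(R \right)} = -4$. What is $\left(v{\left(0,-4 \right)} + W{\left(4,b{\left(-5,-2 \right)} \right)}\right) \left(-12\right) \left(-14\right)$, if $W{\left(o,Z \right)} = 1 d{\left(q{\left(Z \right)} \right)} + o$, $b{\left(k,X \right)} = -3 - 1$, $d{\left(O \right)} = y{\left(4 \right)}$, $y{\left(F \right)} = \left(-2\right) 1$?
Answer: $504$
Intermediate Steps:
$q{\left(R \right)} = \frac{4}{3}$ ($q{\left(R \right)} = \left(- \frac{1}{3}\right) \left(-4\right) = \frac{4}{3}$)
$y{\left(F \right)} = -2$
$d{\left(O \right)} = -2$
$b{\left(k,X \right)} = -4$ ($b{\left(k,X \right)} = -3 - 1 = -4$)
$W{\left(o,Z \right)} = -2 + o$ ($W{\left(o,Z \right)} = 1 \left(-2\right) + o = -2 + o$)
$v{\left(f,T \right)} = 1$
$\left(v{\left(0,-4 \right)} + W{\left(4,b{\left(-5,-2 \right)} \right)}\right) \left(-12\right) \left(-14\right) = \left(1 + \left(-2 + 4\right)\right) \left(-12\right) \left(-14\right) = \left(1 + 2\right) \left(-12\right) \left(-14\right) = 3 \left(-12\right) \left(-14\right) = \left(-36\right) \left(-14\right) = 504$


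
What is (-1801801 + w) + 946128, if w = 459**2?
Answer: -644992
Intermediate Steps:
w = 210681
(-1801801 + w) + 946128 = (-1801801 + 210681) + 946128 = -1591120 + 946128 = -644992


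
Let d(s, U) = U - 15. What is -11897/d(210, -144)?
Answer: 11897/159 ≈ 74.824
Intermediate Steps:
d(s, U) = -15 + U
-11897/d(210, -144) = -11897/(-15 - 144) = -11897/(-159) = -11897*(-1/159) = 11897/159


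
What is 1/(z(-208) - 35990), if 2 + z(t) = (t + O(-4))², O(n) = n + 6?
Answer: 1/6444 ≈ 0.00015518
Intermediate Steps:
O(n) = 6 + n
z(t) = -2 + (2 + t)² (z(t) = -2 + (t + (6 - 4))² = -2 + (t + 2)² = -2 + (2 + t)²)
1/(z(-208) - 35990) = 1/((-2 + (2 - 208)²) - 35990) = 1/((-2 + (-206)²) - 35990) = 1/((-2 + 42436) - 35990) = 1/(42434 - 35990) = 1/6444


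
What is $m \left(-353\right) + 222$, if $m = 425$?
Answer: $-149803$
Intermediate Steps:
$m \left(-353\right) + 222 = 425 \left(-353\right) + 222 = -150025 + 222 = -149803$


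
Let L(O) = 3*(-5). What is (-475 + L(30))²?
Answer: 240100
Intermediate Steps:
L(O) = -15
(-475 + L(30))² = (-475 - 15)² = (-490)² = 240100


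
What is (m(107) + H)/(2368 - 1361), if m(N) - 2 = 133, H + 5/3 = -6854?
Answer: -20162/3021 ≈ -6.6740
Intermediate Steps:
H = -20567/3 (H = -5/3 - 6854 = -20567/3 ≈ -6855.7)
m(N) = 135 (m(N) = 2 + 133 = 135)
(m(107) + H)/(2368 - 1361) = (135 - 20567/3)/(2368 - 1361) = -20162/3/1007 = -20162/3*1/1007 = -20162/3021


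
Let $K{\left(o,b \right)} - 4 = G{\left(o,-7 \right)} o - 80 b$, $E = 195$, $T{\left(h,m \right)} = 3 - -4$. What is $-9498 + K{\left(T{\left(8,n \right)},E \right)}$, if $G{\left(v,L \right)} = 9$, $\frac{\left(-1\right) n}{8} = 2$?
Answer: $-25031$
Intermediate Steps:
$n = -16$ ($n = \left(-8\right) 2 = -16$)
$T{\left(h,m \right)} = 7$ ($T{\left(h,m \right)} = 3 + 4 = 7$)
$K{\left(o,b \right)} = 4 - 80 b + 9 o$ ($K{\left(o,b \right)} = 4 - \left(- 9 o + 80 b\right) = 4 - 80 b + 9 o$)
$-9498 + K{\left(T{\left(8,n \right)},E \right)} = -9498 + \left(4 - 15600 + 9 \cdot 7\right) = -9498 + \left(4 - 15600 + 63\right) = -9498 - 15533 = -25031$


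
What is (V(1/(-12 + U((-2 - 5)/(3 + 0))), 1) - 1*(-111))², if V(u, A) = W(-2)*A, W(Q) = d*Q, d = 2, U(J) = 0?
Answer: 11449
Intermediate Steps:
W(Q) = 2*Q
V(u, A) = -4*A (V(u, A) = (2*(-2))*A = -4*A)
(V(1/(-12 + U((-2 - 5)/(3 + 0))), 1) - 1*(-111))² = (-4*1 - 1*(-111))² = (-4 + 111)² = 107² = 11449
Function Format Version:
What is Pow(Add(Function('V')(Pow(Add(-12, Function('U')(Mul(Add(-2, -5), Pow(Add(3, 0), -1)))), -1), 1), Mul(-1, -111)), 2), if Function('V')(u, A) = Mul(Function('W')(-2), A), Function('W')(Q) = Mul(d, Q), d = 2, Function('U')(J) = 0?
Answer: 11449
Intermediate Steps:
Function('W')(Q) = Mul(2, Q)
Function('V')(u, A) = Mul(-4, A) (Function('V')(u, A) = Mul(Mul(2, -2), A) = Mul(-4, A))
Pow(Add(Function('V')(Pow(Add(-12, Function('U')(Mul(Add(-2, -5), Pow(Add(3, 0), -1)))), -1), 1), Mul(-1, -111)), 2) = Pow(Add(Mul(-4, 1), Mul(-1, -111)), 2) = Pow(Add(-4, 111), 2) = Pow(107, 2) = 11449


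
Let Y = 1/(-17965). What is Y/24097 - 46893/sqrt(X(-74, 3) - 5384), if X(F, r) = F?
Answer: -1/432902605 + 46893*I*sqrt(5458)/5458 ≈ -2.31e-9 + 634.73*I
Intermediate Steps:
Y = -1/17965 ≈ -5.5664e-5
Y/24097 - 46893/sqrt(X(-74, 3) - 5384) = -1/17965/24097 - 46893/sqrt(-74 - 5384) = -1/17965*1/24097 - 46893*(-I*sqrt(5458)/5458) = -1/432902605 - 46893*(-I*sqrt(5458)/5458) = -1/432902605 - (-46893)*I*sqrt(5458)/5458 = -1/432902605 + 46893*I*sqrt(5458)/5458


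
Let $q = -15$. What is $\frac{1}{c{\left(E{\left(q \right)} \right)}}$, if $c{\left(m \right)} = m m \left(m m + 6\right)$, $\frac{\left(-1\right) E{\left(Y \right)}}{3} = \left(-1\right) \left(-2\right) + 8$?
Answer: $\frac{1}{815400} \approx 1.2264 \cdot 10^{-6}$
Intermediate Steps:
$E{\left(Y \right)} = -30$ ($E{\left(Y \right)} = - 3 \left(\left(-1\right) \left(-2\right) + 8\right) = - 3 \left(2 + 8\right) = \left(-3\right) 10 = -30$)
$c{\left(m \right)} = m^{2} \left(6 + m^{2}\right)$ ($c{\left(m \right)} = m^{2} \left(m^{2} + 6\right) = m^{2} \left(6 + m^{2}\right)$)
$\frac{1}{c{\left(E{\left(q \right)} \right)}} = \frac{1}{\left(-30\right)^{2} \left(6 + \left(-30\right)^{2}\right)} = \frac{1}{900 \left(6 + 900\right)} = \frac{1}{900 \cdot 906} = \frac{1}{815400}$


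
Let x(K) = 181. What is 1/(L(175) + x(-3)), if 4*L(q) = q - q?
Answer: 1/181 ≈ 0.0055249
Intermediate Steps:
L(q) = 0 (L(q) = (q - q)/4 = (¼)*0 = 0)
1/(L(175) + x(-3)) = 1/(0 + 181) = 1/181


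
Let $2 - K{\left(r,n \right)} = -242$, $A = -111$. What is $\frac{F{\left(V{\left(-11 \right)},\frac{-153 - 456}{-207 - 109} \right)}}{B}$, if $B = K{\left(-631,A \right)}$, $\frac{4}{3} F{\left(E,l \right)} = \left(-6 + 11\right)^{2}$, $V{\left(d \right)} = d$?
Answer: $\frac{75}{976} \approx 0.076844$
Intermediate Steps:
$K{\left(r,n \right)} = 244$ ($K{\left(r,n \right)} = 2 - -242 = 2 + 242 = 244$)
$F{\left(E,l \right)} = \frac{75}{4}$ ($F{\left(E,l \right)} = \frac{3 \left(-6 + 11\right)^{2}}{4} = \frac{3 \cdot 5^{2}}{4} = \frac{3}{4} \cdot 25 = \frac{75}{4}$)
$B = 244$
$\frac{F{\left(V{\left(-11 \right)},\frac{-153 - 456}{-207 - 109} \right)}}{B} = \frac{75}{4 \cdot 244} = \frac{75}{4} \cdot \frac{1}{244} = \frac{75}{976}$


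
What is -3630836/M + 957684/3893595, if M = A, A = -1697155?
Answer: 1050822872296/440535614815 ≈ 2.3853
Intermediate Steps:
M = -1697155
-3630836/M + 957684/3893595 = -3630836/(-1697155) + 957684/3893595 = -3630836*(-1/1697155) + 957684*(1/3893595) = 3630836/1697155 + 319228/1297865 = 1050822872296/440535614815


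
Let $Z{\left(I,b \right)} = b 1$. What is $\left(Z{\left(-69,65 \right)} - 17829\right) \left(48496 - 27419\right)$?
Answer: $-374411828$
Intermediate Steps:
$Z{\left(I,b \right)} = b$
$\left(Z{\left(-69,65 \right)} - 17829\right) \left(48496 - 27419\right) = \left(65 - 17829\right) \left(48496 - 27419\right) = \left(-17764\right) 21077 = -374411828$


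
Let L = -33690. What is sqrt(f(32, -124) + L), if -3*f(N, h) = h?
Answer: I*sqrt(302838)/3 ≈ 183.44*I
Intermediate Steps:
f(N, h) = -h/3
sqrt(f(32, -124) + L) = sqrt(-1/3*(-124) - 33690) = sqrt(124/3 - 33690) = sqrt(-100946/3) = I*sqrt(302838)/3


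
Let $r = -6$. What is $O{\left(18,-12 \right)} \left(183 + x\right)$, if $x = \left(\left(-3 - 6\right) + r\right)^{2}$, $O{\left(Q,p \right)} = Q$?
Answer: $7344$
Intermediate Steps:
$x = 225$ ($x = \left(\left(-3 - 6\right) - 6\right)^{2} = \left(-9 - 6\right)^{2} = \left(-15\right)^{2} = 225$)
$O{\left(18,-12 \right)} \left(183 + x\right) = 18 \left(183 + 225\right) = 18 \cdot 408 = 7344$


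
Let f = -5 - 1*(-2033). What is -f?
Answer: -2028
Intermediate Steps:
f = 2028 (f = -5 + 2033 = 2028)
-f = -1*2028 = -2028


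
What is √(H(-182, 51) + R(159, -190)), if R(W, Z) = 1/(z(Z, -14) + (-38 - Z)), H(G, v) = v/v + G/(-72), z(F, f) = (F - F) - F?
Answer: √45885/114 ≈ 1.8790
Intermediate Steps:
z(F, f) = -F (z(F, f) = 0 - F = -F)
H(G, v) = 1 - G/72 (H(G, v) = 1 + G*(-1/72) = 1 - G/72)
R(W, Z) = 1/(-38 - 2*Z) (R(W, Z) = 1/(-Z + (-38 - Z)) = 1/(-38 - 2*Z))
√(H(-182, 51) + R(159, -190)) = √((1 - 1/72*(-182)) - 1/(38 + 2*(-190))) = √((1 + 91/36) - 1/(38 - 380)) = √(127/36 - 1/(-342)) = √(127/36 - 1*(-1/342)) = √(127/36 + 1/342) = √(805/228) = √45885/114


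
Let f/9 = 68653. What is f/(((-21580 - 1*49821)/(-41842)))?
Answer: 25853209434/71401 ≈ 3.6208e+5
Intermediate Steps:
f = 617877 (f = 9*68653 = 617877)
f/(((-21580 - 1*49821)/(-41842))) = 617877/(((-21580 - 1*49821)/(-41842))) = 617877/(((-21580 - 49821)*(-1/41842))) = 617877/((-71401*(-1/41842))) = 617877/(71401/41842) = 617877*(41842/71401) = 25853209434/71401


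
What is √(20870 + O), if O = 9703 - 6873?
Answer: 10*√237 ≈ 153.95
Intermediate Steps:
O = 2830
√(20870 + O) = √(20870 + 2830) = √23700 = 10*√237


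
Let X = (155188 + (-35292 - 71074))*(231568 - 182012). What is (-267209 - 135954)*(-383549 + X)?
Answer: -975267215084729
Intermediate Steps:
X = 2419423032 (X = (155188 - 106366)*49556 = 48822*49556 = 2419423032)
(-267209 - 135954)*(-383549 + X) = (-267209 - 135954)*(-383549 + 2419423032) = -403163*2419039483 = -975267215084729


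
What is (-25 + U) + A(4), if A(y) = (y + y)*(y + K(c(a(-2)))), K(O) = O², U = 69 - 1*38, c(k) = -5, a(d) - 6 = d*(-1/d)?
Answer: 238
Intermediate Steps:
a(d) = 5 (a(d) = 6 + d*(-1/d) = 6 - 1 = 5)
U = 31 (U = 69 - 38 = 31)
A(y) = 2*y*(25 + y) (A(y) = (y + y)*(y + (-5)²) = (2*y)*(y + 25) = (2*y)*(25 + y) = 2*y*(25 + y))
(-25 + U) + A(4) = (-25 + 31) + 2*4*(25 + 4) = 6 + 2*4*29 = 6 + 232 = 238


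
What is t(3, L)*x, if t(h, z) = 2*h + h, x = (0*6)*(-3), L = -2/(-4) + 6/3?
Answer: 0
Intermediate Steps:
L = 5/2 (L = -2*(-¼) + 6*(⅓) = ½ + 2 = 5/2 ≈ 2.5000)
x = 0 (x = 0*(-3) = 0)
t(h, z) = 3*h
t(3, L)*x = (3*3)*0 = 9*0 = 0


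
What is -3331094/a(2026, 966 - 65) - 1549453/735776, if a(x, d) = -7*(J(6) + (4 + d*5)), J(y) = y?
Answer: 2401968556879/23254200480 ≈ 103.29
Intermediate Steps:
a(x, d) = -70 - 35*d (a(x, d) = -7*(6 + (4 + d*5)) = -7*(6 + (4 + 5*d)) = -7*(10 + 5*d) = -70 - 35*d)
-3331094/a(2026, 966 - 65) - 1549453/735776 = -3331094/(-70 - 35*(966 - 65)) - 1549453/735776 = -3331094/(-70 - 35*901) - 1549453*1/735776 = -3331094/(-70 - 31535) - 1549453/735776 = -3331094/(-31605) - 1549453/735776 = -3331094*(-1/31605) - 1549453/735776 = 3331094/31605 - 1549453/735776 = 2401968556879/23254200480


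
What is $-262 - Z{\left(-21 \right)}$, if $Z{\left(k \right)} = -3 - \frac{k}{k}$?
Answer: $-258$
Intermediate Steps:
$Z{\left(k \right)} = -4$ ($Z{\left(k \right)} = -3 - 1 = -4$)
$-262 - Z{\left(-21 \right)} = -262 - -4 = -262 + 4 = -258$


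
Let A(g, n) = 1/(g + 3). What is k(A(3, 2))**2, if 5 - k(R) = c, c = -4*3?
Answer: 289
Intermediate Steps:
A(g, n) = 1/(3 + g)
c = -12
k(R) = 17 (k(R) = 5 - 1*(-12) = 5 + 12 = 17)
k(A(3, 2))**2 = 17**2 = 289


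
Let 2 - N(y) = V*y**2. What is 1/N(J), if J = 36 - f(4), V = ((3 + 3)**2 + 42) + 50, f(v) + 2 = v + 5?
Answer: -1/107646 ≈ -9.2897e-6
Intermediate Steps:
f(v) = 3 + v (f(v) = -2 + (v + 5) = -2 + (5 + v) = 3 + v)
V = 128 (V = (6**2 + 42) + 50 = (36 + 42) + 50 = 78 + 50 = 128)
J = 29 (J = 36 - (3 + 4) = 36 - 1*7 = 36 - 7 = 29)
N(y) = 2 - 128*y**2
1/N(J) = 1/(2 - 128*29**2) = 1/(2 - 128*841) = 1/(2 - 107648) = 1/(-107646) = -1/107646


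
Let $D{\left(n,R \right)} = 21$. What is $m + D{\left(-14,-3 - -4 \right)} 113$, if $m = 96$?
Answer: $2469$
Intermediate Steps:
$m + D{\left(-14,-3 - -4 \right)} 113 = 96 + 21 \cdot 113 = 96 + 2373 = 2469$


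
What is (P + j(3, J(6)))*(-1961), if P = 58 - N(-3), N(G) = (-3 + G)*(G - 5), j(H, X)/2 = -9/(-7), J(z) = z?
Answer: -172568/7 ≈ -24653.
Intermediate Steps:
j(H, X) = 18/7 (j(H, X) = 2*(-9/(-7)) = 2*(-9*(-⅐)) = 2*(9/7) = 18/7)
N(G) = (-5 + G)*(-3 + G) (N(G) = (-3 + G)*(-5 + G) = (-5 + G)*(-3 + G))
P = 10 (P = 58 - (15 + (-3)² - 8*(-3)) = 58 - (15 + 9 + 24) = 58 - 1*48 = 58 - 48 = 10)
(P + j(3, J(6)))*(-1961) = (10 + 18/7)*(-1961) = (88/7)*(-1961) = -172568/7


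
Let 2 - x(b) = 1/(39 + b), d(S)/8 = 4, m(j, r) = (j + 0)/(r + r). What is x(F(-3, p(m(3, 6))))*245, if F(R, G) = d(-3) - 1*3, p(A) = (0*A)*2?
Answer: 33075/68 ≈ 486.40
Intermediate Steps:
m(j, r) = j/(2*r) (m(j, r) = j/((2*r)) = j*(1/(2*r)) = j/(2*r))
d(S) = 32 (d(S) = 8*4 = 32)
p(A) = 0 (p(A) = 0*2 = 0)
F(R, G) = 29 (F(R, G) = 32 - 1*3 = 32 - 3 = 29)
x(b) = 2 - 1/(39 + b)
x(F(-3, p(m(3, 6))))*245 = ((77 + 2*29)/(39 + 29))*245 = ((77 + 58)/68)*245 = ((1/68)*135)*245 = (135/68)*245 = 33075/68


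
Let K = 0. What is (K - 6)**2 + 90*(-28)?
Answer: -2484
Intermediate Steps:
(K - 6)**2 + 90*(-28) = (0 - 6)**2 + 90*(-28) = (-6)**2 - 2520 = 36 - 2520 = -2484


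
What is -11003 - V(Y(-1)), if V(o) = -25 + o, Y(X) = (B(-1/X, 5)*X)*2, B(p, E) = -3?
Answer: -10984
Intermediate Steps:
Y(X) = -6*X (Y(X) = -3*X*2 = -6*X)
-11003 - V(Y(-1)) = -11003 - (-25 - 6*(-1)) = -11003 - (-25 + 6) = -11003 - 1*(-19) = -11003 + 19 = -10984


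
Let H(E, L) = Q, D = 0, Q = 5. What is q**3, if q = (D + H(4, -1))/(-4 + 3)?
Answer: -125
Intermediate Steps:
H(E, L) = 5
q = -5 (q = (0 + 5)/(-4 + 3) = 5/(-1) = 5*(-1) = -5)
q**3 = (-5)**3 = -125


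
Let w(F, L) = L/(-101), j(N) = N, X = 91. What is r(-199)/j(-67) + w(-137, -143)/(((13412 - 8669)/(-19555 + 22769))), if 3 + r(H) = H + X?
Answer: 83967107/32095881 ≈ 2.6161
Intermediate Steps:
r(H) = 88 + H (r(H) = -3 + (H + 91) = -3 + (91 + H) = 88 + H)
w(F, L) = -L/101 (w(F, L) = L*(-1/101) = -L/101)
r(-199)/j(-67) + w(-137, -143)/(((13412 - 8669)/(-19555 + 22769))) = (88 - 199)/(-67) + (-1/101*(-143))/(((13412 - 8669)/(-19555 + 22769))) = -111*(-1/67) + 143/(101*((4743/3214))) = 111/67 + 143/(101*((4743*(1/3214)))) = 111/67 + 143/(101*(4743/3214)) = 111/67 + (143/101)*(3214/4743) = 111/67 + 459602/479043 = 83967107/32095881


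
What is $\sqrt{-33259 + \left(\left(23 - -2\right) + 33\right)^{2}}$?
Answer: $i \sqrt{29895} \approx 172.9 i$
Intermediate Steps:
$\sqrt{-33259 + \left(\left(23 - -2\right) + 33\right)^{2}} = \sqrt{-33259 + \left(\left(23 + 2\right) + 33\right)^{2}} = \sqrt{-33259 + \left(25 + 33\right)^{2}} = \sqrt{-33259 + 58^{2}} = \sqrt{-33259 + 3364} = \sqrt{-29895} = i \sqrt{29895}$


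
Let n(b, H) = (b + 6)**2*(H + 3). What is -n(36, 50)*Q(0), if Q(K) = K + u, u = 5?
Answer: -467460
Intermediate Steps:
Q(K) = 5 + K (Q(K) = K + 5 = 5 + K)
n(b, H) = (6 + b)**2*(3 + H)
-n(36, 50)*Q(0) = -(6 + 36)**2*(3 + 50)*(5 + 0) = -42**2*53*5 = -1764*53*5 = -93492*5 = -1*467460 = -467460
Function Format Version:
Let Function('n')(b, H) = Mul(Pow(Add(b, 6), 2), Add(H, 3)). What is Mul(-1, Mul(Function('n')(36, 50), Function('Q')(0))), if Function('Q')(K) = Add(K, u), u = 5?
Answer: -467460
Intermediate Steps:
Function('Q')(K) = Add(5, K) (Function('Q')(K) = Add(K, 5) = Add(5, K))
Function('n')(b, H) = Mul(Pow(Add(6, b), 2), Add(3, H))
Mul(-1, Mul(Function('n')(36, 50), Function('Q')(0))) = Mul(-1, Mul(Mul(Pow(Add(6, 36), 2), Add(3, 50)), Add(5, 0))) = Mul(-1, Mul(Mul(Pow(42, 2), 53), 5)) = Mul(-1, Mul(Mul(1764, 53), 5)) = Mul(-1, Mul(93492, 5)) = Mul(-1, 467460) = -467460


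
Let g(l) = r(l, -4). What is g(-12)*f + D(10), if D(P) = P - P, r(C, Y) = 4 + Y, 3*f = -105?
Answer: 0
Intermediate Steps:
f = -35 (f = (⅓)*(-105) = -35)
g(l) = 0 (g(l) = 4 - 4 = 0)
D(P) = 0
g(-12)*f + D(10) = 0*(-35) + 0 = 0 + 0 = 0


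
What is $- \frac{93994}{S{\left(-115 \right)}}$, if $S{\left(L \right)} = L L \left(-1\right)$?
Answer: $\frac{93994}{13225} \approx 7.1073$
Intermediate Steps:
$S{\left(L \right)} = - L^{2}$ ($S{\left(L \right)} = L^{2} \left(-1\right) = - L^{2}$)
$- \frac{93994}{S{\left(-115 \right)}} = - \frac{93994}{\left(-1\right) \left(-115\right)^{2}} = - \frac{93994}{\left(-1\right) 13225} = - \frac{93994}{-13225} = \left(-93994\right) \left(- \frac{1}{13225}\right) = \frac{93994}{13225}$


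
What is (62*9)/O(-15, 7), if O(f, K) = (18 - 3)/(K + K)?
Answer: 2604/5 ≈ 520.80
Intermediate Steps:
O(f, K) = 15/(2*K) (O(f, K) = 15/((2*K)) = 15*(1/(2*K)) = 15/(2*K))
(62*9)/O(-15, 7) = (62*9)/(((15/2)/7)) = 558/(((15/2)*(⅐))) = 558/(15/14) = 558*(14/15) = 2604/5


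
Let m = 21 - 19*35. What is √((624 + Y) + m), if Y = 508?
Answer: 2*√122 ≈ 22.091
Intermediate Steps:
m = -644 (m = 21 - 665 = -644)
√((624 + Y) + m) = √((624 + 508) - 644) = √(1132 - 644) = √488 = 2*√122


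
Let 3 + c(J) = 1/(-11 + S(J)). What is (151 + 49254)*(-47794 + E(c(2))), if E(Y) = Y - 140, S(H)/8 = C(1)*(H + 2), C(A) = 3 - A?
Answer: -125521307300/53 ≈ -2.3683e+9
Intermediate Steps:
S(H) = 32 + 16*H (S(H) = 8*((3 - 1*1)*(H + 2)) = 8*((3 - 1)*(2 + H)) = 8*(2*(2 + H)) = 8*(4 + 2*H) = 32 + 16*H)
c(J) = -3 + 1/(21 + 16*J) (c(J) = -3 + 1/(-11 + (32 + 16*J)) = -3 + 1/(21 + 16*J))
E(Y) = -140 + Y
(151 + 49254)*(-47794 + E(c(2))) = (151 + 49254)*(-47794 + (-140 + 2*(-31 - 24*2)/(21 + 16*2))) = 49405*(-47794 + (-140 + 2*(-31 - 48)/(21 + 32))) = 49405*(-47794 + (-140 + 2*(-79)/53)) = 49405*(-47794 + (-140 + 2*(1/53)*(-79))) = 49405*(-47794 + (-140 - 158/53)) = 49405*(-47794 - 7578/53) = 49405*(-2540660/53) = -125521307300/53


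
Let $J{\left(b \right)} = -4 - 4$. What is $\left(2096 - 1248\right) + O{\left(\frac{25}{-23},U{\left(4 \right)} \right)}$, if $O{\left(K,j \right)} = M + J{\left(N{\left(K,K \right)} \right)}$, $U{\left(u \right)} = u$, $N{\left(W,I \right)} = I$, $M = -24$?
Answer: $816$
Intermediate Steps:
$J{\left(b \right)} = -8$
$O{\left(K,j \right)} = -32$ ($O{\left(K,j \right)} = -24 - 8 = -32$)
$\left(2096 - 1248\right) + O{\left(\frac{25}{-23},U{\left(4 \right)} \right)} = \left(2096 - 1248\right) - 32 = 848 - 32 = 816$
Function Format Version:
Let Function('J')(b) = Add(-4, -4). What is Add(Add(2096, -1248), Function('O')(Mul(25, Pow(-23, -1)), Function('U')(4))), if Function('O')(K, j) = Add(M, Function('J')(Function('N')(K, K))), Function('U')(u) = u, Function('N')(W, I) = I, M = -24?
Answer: 816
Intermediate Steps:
Function('J')(b) = -8
Function('O')(K, j) = -32 (Function('O')(K, j) = Add(-24, -8) = -32)
Add(Add(2096, -1248), Function('O')(Mul(25, Pow(-23, -1)), Function('U')(4))) = Add(Add(2096, -1248), -32) = Add(848, -32) = 816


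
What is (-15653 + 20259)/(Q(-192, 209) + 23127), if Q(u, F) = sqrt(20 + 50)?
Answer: 106522962/534858059 - 4606*sqrt(70)/534858059 ≈ 0.19909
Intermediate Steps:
Q(u, F) = sqrt(70)
(-15653 + 20259)/(Q(-192, 209) + 23127) = (-15653 + 20259)/(sqrt(70) + 23127) = 4606/(23127 + sqrt(70))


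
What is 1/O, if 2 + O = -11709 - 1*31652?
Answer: -1/43363 ≈ -2.3061e-5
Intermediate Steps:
O = -43363 (O = -2 + (-11709 - 1*31652) = -2 + (-11709 - 31652) = -2 - 43361 = -43363)
1/O = 1/(-43363) = -1/43363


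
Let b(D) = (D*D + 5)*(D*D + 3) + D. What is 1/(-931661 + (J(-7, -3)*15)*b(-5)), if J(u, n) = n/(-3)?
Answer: -1/919136 ≈ -1.0880e-6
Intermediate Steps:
J(u, n) = -n/3 (J(u, n) = n*(-⅓) = -n/3)
b(D) = D + (3 + D²)*(5 + D²) (b(D) = (D² + 5)*(D² + 3) + D = (5 + D²)*(3 + D²) + D = (3 + D²)*(5 + D²) + D = D + (3 + D²)*(5 + D²))
1/(-931661 + (J(-7, -3)*15)*b(-5)) = 1/(-931661 + (-⅓*(-3)*15)*(15 - 5 + (-5)⁴ + 8*(-5)²)) = 1/(-931661 + (1*15)*(15 - 5 + 625 + 8*25)) = 1/(-931661 + 15*(15 - 5 + 625 + 200)) = 1/(-931661 + 15*835) = 1/(-931661 + 12525) = 1/(-919136) = -1/919136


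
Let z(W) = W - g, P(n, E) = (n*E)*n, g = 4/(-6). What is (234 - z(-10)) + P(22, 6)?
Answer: 9442/3 ≈ 3147.3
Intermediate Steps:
g = -2/3 (g = 4*(-1/6) = -2/3 ≈ -0.66667)
P(n, E) = E*n**2 (P(n, E) = (E*n)*n = E*n**2)
z(W) = 2/3 + W (z(W) = W - 1*(-2/3) = W + 2/3 = 2/3 + W)
(234 - z(-10)) + P(22, 6) = (234 - (2/3 - 10)) + 6*22**2 = (234 - 1*(-28/3)) + 6*484 = (234 + 28/3) + 2904 = 730/3 + 2904 = 9442/3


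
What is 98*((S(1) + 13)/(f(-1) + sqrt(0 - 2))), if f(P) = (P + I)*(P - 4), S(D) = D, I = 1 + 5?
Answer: -34300/627 - 1372*I*sqrt(2)/627 ≈ -54.705 - 3.0946*I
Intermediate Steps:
I = 6
f(P) = (-4 + P)*(6 + P) (f(P) = (P + 6)*(P - 4) = (6 + P)*(-4 + P) = (-4 + P)*(6 + P))
98*((S(1) + 13)/(f(-1) + sqrt(0 - 2))) = 98*((1 + 13)/((-24 + (-1)**2 + 2*(-1)) + sqrt(0 - 2))) = 98*(14/((-24 + 1 - 2) + sqrt(-2))) = 98*(14/(-25 + I*sqrt(2))) = 1372/(-25 + I*sqrt(2))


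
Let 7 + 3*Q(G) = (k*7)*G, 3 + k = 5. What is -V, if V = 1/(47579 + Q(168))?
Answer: -3/145082 ≈ -2.0678e-5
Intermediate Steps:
k = 2 (k = -3 + 5 = 2)
Q(G) = -7/3 + 14*G/3 (Q(G) = -7/3 + ((2*7)*G)/3 = -7/3 + (14*G)/3 = -7/3 + 14*G/3)
V = 3/145082 (V = 1/(47579 + (-7/3 + (14/3)*168)) = 1/(47579 + (-7/3 + 784)) = 1/(47579 + 2345/3) = 1/(145082/3) = 3/145082 ≈ 2.0678e-5)
-V = -1*3/145082 = -3/145082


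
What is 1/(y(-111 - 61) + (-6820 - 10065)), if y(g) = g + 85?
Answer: -1/16972 ≈ -5.8921e-5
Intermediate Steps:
y(g) = 85 + g
1/(y(-111 - 61) + (-6820 - 10065)) = 1/((85 + (-111 - 61)) + (-6820 - 10065)) = 1/((85 - 172) - 16885) = 1/(-87 - 16885) = 1/(-16972) = -1/16972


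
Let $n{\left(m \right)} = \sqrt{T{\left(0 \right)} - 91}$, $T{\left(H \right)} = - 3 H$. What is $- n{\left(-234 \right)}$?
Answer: $- i \sqrt{91} \approx - 9.5394 i$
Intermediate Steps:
$n{\left(m \right)} = i \sqrt{91}$ ($n{\left(m \right)} = \sqrt{\left(-3\right) 0 - 91} = \sqrt{0 - 91} = \sqrt{-91} = i \sqrt{91}$)
$- n{\left(-234 \right)} = - i \sqrt{91}$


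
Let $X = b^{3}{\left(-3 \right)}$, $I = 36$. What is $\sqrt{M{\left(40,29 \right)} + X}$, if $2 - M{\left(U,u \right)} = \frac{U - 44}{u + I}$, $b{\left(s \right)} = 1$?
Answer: $\frac{\sqrt{12935}}{65} \approx 1.7497$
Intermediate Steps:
$M{\left(U,u \right)} = 2 - \frac{-44 + U}{36 + u}$ ($M{\left(U,u \right)} = 2 - \frac{U - 44}{u + 36} = 2 - \frac{-44 + U}{36 + u}$)
$X = 1$ ($X = 1^{3} = 1$)
$\sqrt{M{\left(40,29 \right)} + X} = \sqrt{\frac{116 - 40 + 2 \cdot 29}{36 + 29} + 1} = \sqrt{\frac{116 - 40 + 58}{65} + 1} = \sqrt{\frac{1}{65} \cdot 134 + 1} = \sqrt{\frac{134}{65} + 1} = \sqrt{\frac{199}{65}} = \frac{\sqrt{12935}}{65}$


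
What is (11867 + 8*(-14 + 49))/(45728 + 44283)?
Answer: 12147/90011 ≈ 0.13495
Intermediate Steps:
(11867 + 8*(-14 + 49))/(45728 + 44283) = (11867 + 8*35)/90011 = (11867 + 280)*(1/90011) = 12147*(1/90011) = 12147/90011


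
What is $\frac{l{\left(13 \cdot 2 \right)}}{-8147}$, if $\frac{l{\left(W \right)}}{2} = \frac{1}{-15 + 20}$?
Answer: $- \frac{2}{40735} \approx -4.9098 \cdot 10^{-5}$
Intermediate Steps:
$l{\left(W \right)} = \frac{2}{5}$ ($l{\left(W \right)} = \frac{2}{-15 + 20} = \frac{2}{5}$)
$\frac{l{\left(13 \cdot 2 \right)}}{-8147} = \frac{2}{5 \left(-8147\right)} = \frac{2}{5} \left(- \frac{1}{8147}\right) = - \frac{2}{40735}$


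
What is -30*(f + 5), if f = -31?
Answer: 780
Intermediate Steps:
-30*(f + 5) = -30*(-31 + 5) = -30*(-26) = 780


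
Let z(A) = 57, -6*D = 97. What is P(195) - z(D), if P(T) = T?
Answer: 138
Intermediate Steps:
D = -97/6 (D = -⅙*97 = -97/6 ≈ -16.167)
P(195) - z(D) = 195 - 1*57 = 195 - 57 = 138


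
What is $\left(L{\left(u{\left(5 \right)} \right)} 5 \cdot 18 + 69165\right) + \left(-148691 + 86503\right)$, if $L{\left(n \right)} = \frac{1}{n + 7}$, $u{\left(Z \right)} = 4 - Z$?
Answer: $6992$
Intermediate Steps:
$L{\left(n \right)} = \frac{1}{7 + n}$
$\left(L{\left(u{\left(5 \right)} \right)} 5 \cdot 18 + 69165\right) + \left(-148691 + 86503\right) = \left(\frac{1}{7 + \left(4 - 5\right)} 5 \cdot 18 + 69165\right) + \left(-148691 + 86503\right) = \left(\frac{1}{7 + \left(4 - 5\right)} 5 \cdot 18 + 69165\right) - 62188 = \left(\frac{1}{7 - 1} \cdot 5 \cdot 18 + 69165\right) - 62188 = \left(\frac{1}{6} \cdot 5 \cdot 18 + 69165\right) - 62188 = \left(\frac{5}{6} \cdot 18 + 69165\right) - 62188 = \left(15 + 69165\right) - 62188 = 69180 - 62188 = 6992$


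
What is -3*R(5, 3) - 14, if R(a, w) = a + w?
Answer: -38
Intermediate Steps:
-3*R(5, 3) - 14 = -3*(5 + 3) - 14 = -3*8 - 14 = -24 - 14 = -38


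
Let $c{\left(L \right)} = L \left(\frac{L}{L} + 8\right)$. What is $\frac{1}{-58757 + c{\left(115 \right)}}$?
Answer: $- \frac{1}{57722} \approx -1.7324 \cdot 10^{-5}$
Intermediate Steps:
$c{\left(L \right)} = 9 L$ ($c{\left(L \right)} = L \left(1 + 8\right) = L 9 = 9 L$)
$\frac{1}{-58757 + c{\left(115 \right)}} = \frac{1}{-58757 + 9 \cdot 115} = \frac{1}{-58757 + 1035} = \frac{1}{-57722} = - \frac{1}{57722}$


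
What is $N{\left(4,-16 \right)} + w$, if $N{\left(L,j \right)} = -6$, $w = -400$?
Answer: $-406$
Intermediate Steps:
$N{\left(4,-16 \right)} + w = -6 - 400 = -406$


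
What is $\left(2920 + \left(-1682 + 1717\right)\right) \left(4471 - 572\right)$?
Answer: $11521545$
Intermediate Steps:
$\left(2920 + \left(-1682 + 1717\right)\right) \left(4471 - 572\right) = \left(2920 + 35\right) 3899 = 2955 \cdot 3899 = 11521545$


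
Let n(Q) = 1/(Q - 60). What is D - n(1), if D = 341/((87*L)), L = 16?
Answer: 21511/82128 ≈ 0.26192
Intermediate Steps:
n(Q) = 1/(-60 + Q)
D = 341/1392 (D = 341/((87*16)) = 341/1392 ≈ 0.24497)
D - n(1) = 341/1392 - 1/(-60 + 1) = 341/1392 - 1/(-59) = 341/1392 - 1*(-1/59) = 341/1392 + 1/59 = 21511/82128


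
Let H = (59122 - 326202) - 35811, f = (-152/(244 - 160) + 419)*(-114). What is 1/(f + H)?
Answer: -7/2453155 ≈ -2.8535e-6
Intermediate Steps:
f = -332918/7 (f = (-152/84 + 419)*(-114) = (-152*1/84 + 419)*(-114) = (-38/21 + 419)*(-114) = (8761/21)*(-114) = -332918/7 ≈ -47560.)
H = -302891 (H = -267080 - 35811 = -302891)
1/(f + H) = 1/(-332918/7 - 302891) = 1/(-2453155/7) = -7/2453155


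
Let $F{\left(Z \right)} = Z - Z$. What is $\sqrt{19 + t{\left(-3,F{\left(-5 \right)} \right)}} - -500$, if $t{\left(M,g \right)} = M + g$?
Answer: $504$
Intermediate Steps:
$F{\left(Z \right)} = 0$
$\sqrt{19 + t{\left(-3,F{\left(-5 \right)} \right)}} - -500 = \sqrt{19 + \left(-3 + 0\right)} - -500 = \sqrt{19 - 3} + 500 = \sqrt{16} + 500 = 4 + 500 = 504$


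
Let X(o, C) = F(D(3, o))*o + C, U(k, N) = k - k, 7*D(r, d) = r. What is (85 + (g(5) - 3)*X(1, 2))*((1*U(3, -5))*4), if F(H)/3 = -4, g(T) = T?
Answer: 0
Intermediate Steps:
D(r, d) = r/7
U(k, N) = 0
F(H) = -12 (F(H) = 3*(-4) = -12)
X(o, C) = C - 12*o (X(o, C) = -12*o + C = C - 12*o)
(85 + (g(5) - 3)*X(1, 2))*((1*U(3, -5))*4) = (85 + (5 - 3)*(2 - 12*1))*((1*0)*4) = (85 + 2*(2 - 12))*(0*4) = (85 + 2*(-10))*0 = (85 - 20)*0 = 65*0 = 0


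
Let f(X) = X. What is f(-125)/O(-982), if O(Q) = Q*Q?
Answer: -125/964324 ≈ -0.00012962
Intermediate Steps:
O(Q) = Q**2
f(-125)/O(-982) = -125/((-982)**2) = -125/964324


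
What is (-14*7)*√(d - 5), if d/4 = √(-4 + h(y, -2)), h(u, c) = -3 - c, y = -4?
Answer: -98*√(-5 + 4*I*√5) ≈ -158.73 - 270.58*I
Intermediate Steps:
d = 4*I*√5 (d = 4*√(-4 + (-3 - 1*(-2))) = 4*√(-4 + (-3 + 2)) = 4*√(-4 - 1) = 4*√(-5) = 4*(I*√5) = 4*I*√5 ≈ 8.9443*I)
(-14*7)*√(d - 5) = (-14*7)*√(4*I*√5 - 5) = -98*√(-5 + 4*I*√5)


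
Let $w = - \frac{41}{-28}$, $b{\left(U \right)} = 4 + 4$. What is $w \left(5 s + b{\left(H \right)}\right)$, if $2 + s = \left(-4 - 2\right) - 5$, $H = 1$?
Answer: $- \frac{2337}{28} \approx -83.464$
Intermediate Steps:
$b{\left(U \right)} = 8$
$w = \frac{41}{28}$ ($w = \left(-41\right) \left(- \frac{1}{28}\right) = \frac{41}{28} \approx 1.4643$)
$s = -13$ ($s = -2 - 11 = -13$)
$w \left(5 s + b{\left(H \right)}\right) = \frac{41 \left(5 \left(-13\right) + 8\right)}{28} = \frac{41 \left(-65 + 8\right)}{28} = \frac{41}{28} \left(-57\right) = - \frac{2337}{28}$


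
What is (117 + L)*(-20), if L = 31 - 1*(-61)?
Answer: -4180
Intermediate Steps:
L = 92 (L = 31 + 61 = 92)
(117 + L)*(-20) = (117 + 92)*(-20) = 209*(-20) = -4180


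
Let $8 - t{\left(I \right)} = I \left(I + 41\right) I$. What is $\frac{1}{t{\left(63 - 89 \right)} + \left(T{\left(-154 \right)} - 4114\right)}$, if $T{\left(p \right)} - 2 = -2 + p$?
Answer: $- \frac{1}{14400} \approx -6.9444 \cdot 10^{-5}$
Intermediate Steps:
$T{\left(p \right)} = p$ ($T{\left(p \right)} = 2 + \left(-2 + p\right) = p$)
$t{\left(I \right)} = 8 - I^{2} \left(41 + I\right)$ ($t{\left(I \right)} = 8 - I \left(I + 41\right) I = 8 - I \left(41 + I\right) I = 8 - I^{2} \left(41 + I\right)$)
$\frac{1}{t{\left(63 - 89 \right)} + \left(T{\left(-154 \right)} - 4114\right)} = \frac{1}{\left(8 - \left(63 - 89\right)^{3} - 41 \left(63 - 89\right)^{2}\right) - 4268} = \frac{1}{\left(8 - \left(-26\right)^{3} - 41 \left(-26\right)^{2}\right) - 4268} = \frac{1}{\left(8 - -17576 - 27716\right) - 4268} = \frac{1}{\left(8 + 17576 - 27716\right) - 4268} = \frac{1}{-10132 - 4268} = \frac{1}{-14400} = - \frac{1}{14400}$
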